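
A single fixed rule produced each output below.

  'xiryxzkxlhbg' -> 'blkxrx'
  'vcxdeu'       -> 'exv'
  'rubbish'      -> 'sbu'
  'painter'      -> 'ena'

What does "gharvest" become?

svag

The pattern: reverse the string, then keep every other character starting from the second (positions 2nd, 4th, 6th, ...).
On "gharvest": the first step gives "tsevrahg", and the second then gives "svag".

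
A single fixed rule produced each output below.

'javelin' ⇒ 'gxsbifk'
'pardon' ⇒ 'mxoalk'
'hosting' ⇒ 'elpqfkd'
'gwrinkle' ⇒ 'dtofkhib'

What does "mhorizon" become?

Looking at the pairs, the operation is to shift every letter 3 places backward in the alphabet (wrapping around).
So "mhorizon" becomes "jelofwlk".

jelofwlk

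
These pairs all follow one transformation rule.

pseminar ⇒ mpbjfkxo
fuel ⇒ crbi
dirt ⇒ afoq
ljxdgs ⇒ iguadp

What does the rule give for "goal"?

dlxi

The transformation: shift every letter 3 places backward in the alphabet (wrapping around).
For "goal" the result is "dlxi".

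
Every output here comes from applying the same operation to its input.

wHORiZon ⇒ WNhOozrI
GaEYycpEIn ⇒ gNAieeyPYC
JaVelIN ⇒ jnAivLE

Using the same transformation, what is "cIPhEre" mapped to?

The rule is to take characters alternately from the front and the back (1st, last, 2nd, 2nd-last, ...), then flip the case of every letter.
For "cIPhEre", step one produces "ceIrPEh"; step two turns that into "CEiRpeH".

CEiRpeH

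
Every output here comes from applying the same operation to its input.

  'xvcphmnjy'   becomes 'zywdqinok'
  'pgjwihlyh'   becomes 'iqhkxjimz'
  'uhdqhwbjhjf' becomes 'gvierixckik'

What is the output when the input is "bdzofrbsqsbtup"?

qceapgsctrtcuv

Each output is the input with this applied: move the last character to the front, then shift every letter 1 place forward in the alphabet (wrapping around).
For "bdzofrbsqsbtup", step one produces "pbdzofrbsqsbtu"; step two turns that into "qceapgsctrtcuv".
(Check on "uhdqhwbjhjf": → "fuhdqhwbjhj" → "gvierixckik" ✓)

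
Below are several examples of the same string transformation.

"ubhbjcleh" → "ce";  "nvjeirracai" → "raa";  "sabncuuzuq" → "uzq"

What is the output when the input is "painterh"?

In each case the input is transformed by: keep every other character starting from the second (positions 2nd, 4th, 6th, ...), then delete the first 2 characters.
On "painterh": the first step gives "aneh", and the second then gives "eh".

eh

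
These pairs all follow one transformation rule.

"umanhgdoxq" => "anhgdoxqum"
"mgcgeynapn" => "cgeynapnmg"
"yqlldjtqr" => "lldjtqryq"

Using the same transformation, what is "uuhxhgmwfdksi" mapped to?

hxhgmwfdksiuu

Looking at the pairs, the operation is to move the first 2 characters to the end (rotate left by 2).
Doing the same to "uuhxhgmwfdksi": "hxhgmwfdksiuu".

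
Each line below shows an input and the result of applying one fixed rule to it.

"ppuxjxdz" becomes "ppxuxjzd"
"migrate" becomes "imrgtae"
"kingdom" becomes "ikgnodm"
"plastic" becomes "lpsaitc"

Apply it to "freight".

The pattern: swap each adjacent pair of characters (1↔2, 3↔4, ...).
Applying that to "freight" gives "rfiehgt".

rfiehgt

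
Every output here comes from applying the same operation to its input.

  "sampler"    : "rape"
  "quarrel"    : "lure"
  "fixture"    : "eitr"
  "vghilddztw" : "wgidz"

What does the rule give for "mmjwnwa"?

amww

In each case the input is transformed by: move the last character to the front, then keep every other character starting from the first (positions 1st, 3rd, 5th, ...).
Applying both steps to "mmjwnwa": "ammjwnw", then "amww".
(Check on "fixture": → "efixtur" → "eitr" ✓)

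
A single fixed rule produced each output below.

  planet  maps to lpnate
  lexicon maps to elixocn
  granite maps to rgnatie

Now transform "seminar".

esimanr

The transformation: swap each adjacent pair of characters (1↔2, 3↔4, ...).
On "seminar" that produces "esimanr".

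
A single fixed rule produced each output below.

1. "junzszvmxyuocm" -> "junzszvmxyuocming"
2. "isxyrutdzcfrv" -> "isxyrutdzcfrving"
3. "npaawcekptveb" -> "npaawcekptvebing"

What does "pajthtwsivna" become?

In each case the input is transformed by: append "ing".
On "pajthtwsivna" that produces "pajthtwsivnaing".

pajthtwsivnaing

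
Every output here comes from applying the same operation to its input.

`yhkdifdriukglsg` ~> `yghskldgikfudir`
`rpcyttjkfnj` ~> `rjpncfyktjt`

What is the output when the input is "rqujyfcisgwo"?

In each case the input is transformed by: take characters alternately from the front and the back (1st, last, 2nd, 2nd-last, ...).
Applying that to "rqujyfcisgwo" gives "roqwugjsyifc".

roqwugjsyifc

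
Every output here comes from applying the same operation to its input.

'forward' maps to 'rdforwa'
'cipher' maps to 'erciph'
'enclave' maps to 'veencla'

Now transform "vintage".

gevinta

Looking at the pairs, the operation is to move the last 2 characters to the front (rotate right by 2).
On "vintage" that produces "gevinta".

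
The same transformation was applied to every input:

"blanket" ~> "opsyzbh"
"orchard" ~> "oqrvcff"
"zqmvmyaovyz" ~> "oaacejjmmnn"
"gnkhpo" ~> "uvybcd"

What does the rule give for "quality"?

Each output is the input with this applied: sort the characters into alphabetical order, then shift every letter 12 places backward in the alphabet (wrapping around).
Applying both steps to "quality": "ailqtuy", then "owzehim".

owzehim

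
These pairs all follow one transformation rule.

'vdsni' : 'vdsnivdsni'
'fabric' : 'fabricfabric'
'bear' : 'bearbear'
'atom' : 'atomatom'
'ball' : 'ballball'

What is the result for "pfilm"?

In each case the input is transformed by: write the whole string twice.
For "pfilm" the result is "pfilmpfilm".

pfilmpfilm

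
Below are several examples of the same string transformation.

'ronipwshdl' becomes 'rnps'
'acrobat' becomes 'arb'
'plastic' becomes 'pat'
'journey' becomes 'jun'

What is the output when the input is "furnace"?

Rule — delete the last 2 characters, then keep every other character starting from the first (positions 1st, 3rd, 5th, ...).
Starting from "furnace": after the first operation, "furna"; after the second, "fra".

fra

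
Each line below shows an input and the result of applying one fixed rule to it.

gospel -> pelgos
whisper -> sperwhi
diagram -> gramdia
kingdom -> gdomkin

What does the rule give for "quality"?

lityqua

The pattern: move the first 3 characters to the end (rotate left by 3).
Doing the same to "quality": "lityqua".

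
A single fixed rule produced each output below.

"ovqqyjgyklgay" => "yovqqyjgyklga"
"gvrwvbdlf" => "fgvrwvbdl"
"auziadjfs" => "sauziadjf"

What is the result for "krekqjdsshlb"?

Each output is the input with this applied: move the last character to the front.
On "krekqjdsshlb" that produces "bkrekqjdsshl".

bkrekqjdsshl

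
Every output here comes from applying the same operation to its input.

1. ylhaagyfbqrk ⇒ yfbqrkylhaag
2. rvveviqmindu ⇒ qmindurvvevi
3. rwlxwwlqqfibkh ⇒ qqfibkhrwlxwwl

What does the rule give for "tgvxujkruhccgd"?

ruhccgdtgvxujk

In each case the input is transformed by: swap the front and back halves of the string.
Doing the same to "tgvxujkruhccgd": "ruhccgdtgvxujk".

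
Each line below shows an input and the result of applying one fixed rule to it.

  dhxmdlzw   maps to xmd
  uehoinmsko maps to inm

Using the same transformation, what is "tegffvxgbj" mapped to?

fvx

Each output is the input with this applied: move the last 3 characters to the front (rotate right by 3), then keep only the last 3 characters.
Applying that to "tegffvxgbj" gives "fvx".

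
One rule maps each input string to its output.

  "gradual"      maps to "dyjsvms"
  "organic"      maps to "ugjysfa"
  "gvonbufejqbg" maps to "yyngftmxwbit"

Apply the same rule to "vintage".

What's happening: shift every letter 8 places backward in the alphabet (wrapping around), then move the last character to the front.
"vintage" → "naflsyw" → "wnaflsy".

wnaflsy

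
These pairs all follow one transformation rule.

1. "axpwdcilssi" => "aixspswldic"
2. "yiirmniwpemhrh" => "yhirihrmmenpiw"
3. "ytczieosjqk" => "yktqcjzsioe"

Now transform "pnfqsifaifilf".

What's happening: take characters alternately from the front and the back (1st, last, 2nd, 2nd-last, ...).
On "pnfqsifaifilf" that produces "pfnlfiqfsiiaf".

pfnlfiqfsiiaf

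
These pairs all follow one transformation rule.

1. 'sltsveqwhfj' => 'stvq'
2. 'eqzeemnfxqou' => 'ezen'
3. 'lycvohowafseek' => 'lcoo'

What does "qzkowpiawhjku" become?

Rule — keep every other character starting from the first (positions 1st, 3rd, 5th, ...), then keep only the first 4 characters.
For "qzkowpiawhjku", step one produces "qkwiwju"; step two turns that into "qkwi".

qkwi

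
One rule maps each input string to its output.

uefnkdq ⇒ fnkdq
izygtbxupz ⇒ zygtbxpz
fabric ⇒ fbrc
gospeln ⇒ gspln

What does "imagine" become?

The transformation: remove every vowel.
Doing the same to "imagine": "mgn".

mgn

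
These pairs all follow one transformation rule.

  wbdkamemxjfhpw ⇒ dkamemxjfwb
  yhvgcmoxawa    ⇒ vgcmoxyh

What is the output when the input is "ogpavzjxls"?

pavzjog

In each case the input is transformed by: delete the last 3 characters, then move the first 2 characters to the end (rotate left by 2).
Applying that to "ogpavzjxls" gives "pavzjog".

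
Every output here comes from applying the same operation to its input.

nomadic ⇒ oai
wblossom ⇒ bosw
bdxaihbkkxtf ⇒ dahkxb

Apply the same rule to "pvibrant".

vbap

Looking at the pairs, the operation is to swap the first and last characters, then keep every other character starting from the second (positions 2nd, 4th, 6th, ...).
On "pvibrant": the first step gives "tvibranp", and the second then gives "vbap".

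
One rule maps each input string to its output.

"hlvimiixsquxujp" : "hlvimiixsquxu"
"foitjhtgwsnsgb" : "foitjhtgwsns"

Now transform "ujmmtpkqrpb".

ujmmtpkqr

In each case the input is transformed by: delete the last 2 characters.
Applying that to "ujmmtpkqrpb" gives "ujmmtpkqr".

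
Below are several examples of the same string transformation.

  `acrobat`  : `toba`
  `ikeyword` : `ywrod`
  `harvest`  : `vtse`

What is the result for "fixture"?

The rule is to delete the first 3 characters, then sort the characters into reverse alphabetical order.
On "fixture": the first step gives "ture", and the second then gives "utre".

utre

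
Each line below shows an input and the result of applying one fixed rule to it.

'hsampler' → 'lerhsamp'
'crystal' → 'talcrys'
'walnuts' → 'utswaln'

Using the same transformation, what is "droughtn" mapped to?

The pattern: move the last 3 characters to the front (rotate right by 3).
On "droughtn" that produces "htndroug".

htndroug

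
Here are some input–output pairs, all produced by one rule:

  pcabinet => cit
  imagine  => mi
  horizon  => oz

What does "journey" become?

Each output is the input with this applied: keep one character in every 3, starting at position 2 (positions 2nd, 5th, 8th, ...).
So "journey" becomes "on".

on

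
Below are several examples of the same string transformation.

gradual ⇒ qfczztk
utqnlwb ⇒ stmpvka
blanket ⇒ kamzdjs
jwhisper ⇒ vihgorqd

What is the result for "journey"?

In each case the input is transformed by: shift every letter 1 place backward in the alphabet (wrapping around), then swap each adjacent pair of characters (1↔2, 3↔4, ...).
"journey" → "intqmdx" → "niqtdmx".

niqtdmx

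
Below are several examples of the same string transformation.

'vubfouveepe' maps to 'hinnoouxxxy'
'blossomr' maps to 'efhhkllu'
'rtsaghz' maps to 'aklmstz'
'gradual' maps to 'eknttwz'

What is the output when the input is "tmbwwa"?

fmpptu

What's happening: shift every letter 7 places backward in the alphabet (wrapping around), then sort the characters into alphabetical order.
Starting from "tmbwwa": after the first operation, "mfuppt"; after the second, "fmpptu".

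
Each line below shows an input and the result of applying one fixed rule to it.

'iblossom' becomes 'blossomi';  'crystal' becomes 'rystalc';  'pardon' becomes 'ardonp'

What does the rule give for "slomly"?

In each case the input is transformed by: move the first character to the end.
Doing the same to "slomly": "lomlys".

lomlys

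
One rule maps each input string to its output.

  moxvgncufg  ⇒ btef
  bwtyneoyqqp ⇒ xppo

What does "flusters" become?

sdqr

What's happening: shift every letter 1 place backward in the alphabet (wrapping around), then keep only the last 4 characters.
Starting from "flusters": after the first operation, "ektrsdqr"; after the second, "sdqr".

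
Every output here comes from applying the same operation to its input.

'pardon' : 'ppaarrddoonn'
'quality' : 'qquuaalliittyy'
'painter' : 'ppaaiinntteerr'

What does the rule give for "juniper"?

jjuunniippeerr

The rule is to double every character.
On "juniper" that produces "jjuunniippeerr".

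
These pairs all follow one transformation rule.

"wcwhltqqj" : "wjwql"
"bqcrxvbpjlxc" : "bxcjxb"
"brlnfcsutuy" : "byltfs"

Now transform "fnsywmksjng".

fgsjwk

Each output is the input with this applied: keep every other character starting from the first (positions 1st, 3rd, 5th, ...), then take characters alternately from the front and the back (1st, last, 2nd, 2nd-last, ...).
On "fnsywmksjng": the first step gives "fswkjg", and the second then gives "fgsjwk".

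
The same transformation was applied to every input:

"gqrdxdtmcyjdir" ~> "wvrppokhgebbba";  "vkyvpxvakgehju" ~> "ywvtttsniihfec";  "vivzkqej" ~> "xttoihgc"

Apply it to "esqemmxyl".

Rule — shift every letter 2 places backward in the alphabet (wrapping around), then sort the characters into reverse alphabetical order.
So "esqemmxyl" becomes "wvqokkjcc".

wvqokkjcc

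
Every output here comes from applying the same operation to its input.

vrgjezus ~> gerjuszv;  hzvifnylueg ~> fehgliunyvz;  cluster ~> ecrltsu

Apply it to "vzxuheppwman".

eamhpnupwvzx

Rule — sort the characters into alphabetical order, then swap each adjacent pair of characters (1↔2, 3↔4, ...).
On "vzxuheppwman": the first step gives "aehmnppuvwxz", and the second then gives "eamhpnupwvzx".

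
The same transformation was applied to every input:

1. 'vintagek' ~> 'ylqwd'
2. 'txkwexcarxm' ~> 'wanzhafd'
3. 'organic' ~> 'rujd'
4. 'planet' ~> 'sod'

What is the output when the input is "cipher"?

The transformation: delete the last 3 characters, then shift every letter 3 places forward in the alphabet (wrapping around).
Working it through for "cipher": intermediate "cip", final "fls".

fls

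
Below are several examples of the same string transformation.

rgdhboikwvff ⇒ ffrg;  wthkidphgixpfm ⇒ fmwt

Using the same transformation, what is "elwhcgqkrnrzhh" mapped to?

hhel

Each output is the input with this applied: move the first 2 characters to the end (rotate left by 2), then keep only the last 4 characters.
Applying that to "elwhcgqkrnrzhh" gives "hhel".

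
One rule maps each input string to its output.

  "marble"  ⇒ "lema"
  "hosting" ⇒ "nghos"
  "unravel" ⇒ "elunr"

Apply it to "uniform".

The pattern: move the last 2 characters to the front (rotate right by 2), then delete the last 2 characters.
Working it through for "uniform": intermediate "rmunifo", final "rmuni".

rmuni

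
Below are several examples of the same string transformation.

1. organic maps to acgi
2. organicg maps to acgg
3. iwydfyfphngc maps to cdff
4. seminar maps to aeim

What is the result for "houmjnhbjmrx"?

The pattern: sort the characters into alphabetical order, then keep only the first 4 characters.
Applying that to "houmjnhbjmrx" gives "bhhj".

bhhj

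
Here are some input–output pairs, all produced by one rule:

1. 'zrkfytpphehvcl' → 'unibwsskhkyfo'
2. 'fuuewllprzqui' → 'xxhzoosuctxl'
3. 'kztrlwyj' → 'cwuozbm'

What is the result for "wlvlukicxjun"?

oyoxnlfamxq

The rule is to delete the first character, then shift every letter 3 places forward in the alphabet (wrapping around).
Applying both steps to "wlvlukicxjun": "lvlukicxjun", then "oyoxnlfamxq".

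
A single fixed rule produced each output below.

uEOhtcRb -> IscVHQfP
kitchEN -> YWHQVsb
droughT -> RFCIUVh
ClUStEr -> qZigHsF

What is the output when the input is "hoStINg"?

VCgHwbU

The rule is to shift every letter 12 places backward in the alphabet (wrapping around), then flip the case of every letter.
Applying that to "hoStINg" gives "VCgHwbU".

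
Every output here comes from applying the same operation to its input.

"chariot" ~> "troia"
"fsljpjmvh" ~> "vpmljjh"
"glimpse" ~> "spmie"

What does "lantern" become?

trnne

The rule is to delete the first 2 characters, then sort the characters into reverse alphabetical order.
Applying that to "lantern" gives "trnne".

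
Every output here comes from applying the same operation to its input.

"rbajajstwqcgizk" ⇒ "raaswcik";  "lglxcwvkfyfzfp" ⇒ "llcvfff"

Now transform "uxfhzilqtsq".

Each output is the input with this applied: keep every other character starting from the first (positions 1st, 3rd, 5th, ...).
Applying that to "uxfhzilqtsq" gives "ufzltq".

ufzltq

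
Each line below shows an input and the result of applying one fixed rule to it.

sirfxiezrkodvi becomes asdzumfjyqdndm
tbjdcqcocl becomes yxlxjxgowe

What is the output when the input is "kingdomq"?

Rule — move the first 3 characters to the end (rotate left by 3), then shift every letter 5 places backward in the alphabet (wrapping around).
Working it through for "kingdomq": intermediate "gdomqkin", final "byjhlfdi".

byjhlfdi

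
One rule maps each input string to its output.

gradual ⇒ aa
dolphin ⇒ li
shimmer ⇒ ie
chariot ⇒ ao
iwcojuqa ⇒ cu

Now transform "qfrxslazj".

rlj

Each output is the input with this applied: keep one character in every 3, starting at position 3 (positions 3rd, 6th, 9th, ...).
For "qfrxslazj" the result is "rlj".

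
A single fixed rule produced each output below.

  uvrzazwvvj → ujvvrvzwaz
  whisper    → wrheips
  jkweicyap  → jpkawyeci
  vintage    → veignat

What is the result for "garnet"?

The pattern: take characters alternately from the front and the back (1st, last, 2nd, 2nd-last, ...).
Doing the same to "garnet": "gtaern".

gtaern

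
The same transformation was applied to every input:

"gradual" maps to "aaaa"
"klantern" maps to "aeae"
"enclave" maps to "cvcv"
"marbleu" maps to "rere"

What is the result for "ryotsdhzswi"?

The rule is to keep one character in every 3, starting at position 3 (positions 3rd, 6th, 9th, ...), then write the whole string twice.
So "ryotsdhzswi" becomes "odsods".

odsods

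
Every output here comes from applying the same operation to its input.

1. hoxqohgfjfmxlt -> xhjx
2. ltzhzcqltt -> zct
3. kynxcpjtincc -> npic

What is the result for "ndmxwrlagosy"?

What's happening: keep one character in every 3, starting at position 3 (positions 3rd, 6th, 9th, ...).
"ndmxwrlagosy" → "mrgy".

mrgy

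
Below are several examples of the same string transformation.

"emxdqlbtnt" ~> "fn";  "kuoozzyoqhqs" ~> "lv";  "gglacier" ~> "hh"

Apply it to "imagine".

The transformation: shift every letter 1 place forward in the alphabet (wrapping around), then keep only the first 2 characters.
On "imagine" that produces "jn".

jn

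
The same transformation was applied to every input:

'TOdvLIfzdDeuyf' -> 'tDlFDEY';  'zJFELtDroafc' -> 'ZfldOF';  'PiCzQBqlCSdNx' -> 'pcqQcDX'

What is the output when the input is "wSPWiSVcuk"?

The pattern: flip the case of every letter, then keep every other character starting from the first (positions 1st, 3rd, 5th, ...).
On "wSPWiSVcuk": the first step gives "WspwIsvCUK", and the second then gives "WpIvU".

WpIvU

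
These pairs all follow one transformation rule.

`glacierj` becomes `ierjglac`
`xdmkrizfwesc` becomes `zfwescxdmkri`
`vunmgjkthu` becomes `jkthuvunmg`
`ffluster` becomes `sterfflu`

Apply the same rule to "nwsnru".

nrunws

Looking at the pairs, the operation is to swap the front and back halves of the string.
For "nwsnru" the result is "nrunws".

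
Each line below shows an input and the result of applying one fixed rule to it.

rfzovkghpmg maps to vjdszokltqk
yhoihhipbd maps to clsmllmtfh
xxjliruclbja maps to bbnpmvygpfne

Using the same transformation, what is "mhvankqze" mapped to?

Rule — shift every letter 4 places forward in the alphabet (wrapping around).
Applying that to "mhvankqze" gives "qlzeroudi".

qlzeroudi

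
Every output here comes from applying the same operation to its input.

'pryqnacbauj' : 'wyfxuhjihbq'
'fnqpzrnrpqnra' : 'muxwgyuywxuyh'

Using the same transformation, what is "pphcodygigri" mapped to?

Rule — shift every letter 7 places forward in the alphabet (wrapping around).
"pphcodygigri" → "wwojvkfnpnyp".

wwojvkfnpnyp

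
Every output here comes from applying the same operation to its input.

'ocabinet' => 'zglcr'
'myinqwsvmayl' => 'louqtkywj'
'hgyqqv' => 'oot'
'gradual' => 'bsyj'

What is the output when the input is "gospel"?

ncj

In each case the input is transformed by: delete the first 3 characters, then shift every letter 2 places backward in the alphabet (wrapping around).
Starting from "gospel": after the first operation, "pel"; after the second, "ncj".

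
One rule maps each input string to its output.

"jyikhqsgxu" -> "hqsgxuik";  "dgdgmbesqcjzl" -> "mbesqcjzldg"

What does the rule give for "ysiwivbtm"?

ivbtmiw

In each case the input is transformed by: delete the first 2 characters, then move the first 2 characters to the end (rotate left by 2).
Working it through for "ysiwivbtm": intermediate "iwivbtm", final "ivbtmiw".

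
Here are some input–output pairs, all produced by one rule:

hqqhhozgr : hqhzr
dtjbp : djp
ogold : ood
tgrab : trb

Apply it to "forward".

Looking at the pairs, the operation is to keep every other character starting from the first (positions 1st, 3rd, 5th, ...).
On "forward" that produces "frad".

frad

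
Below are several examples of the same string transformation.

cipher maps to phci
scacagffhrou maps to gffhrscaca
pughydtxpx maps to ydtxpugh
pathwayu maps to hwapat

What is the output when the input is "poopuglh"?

The pattern: delete the last 2 characters, then swap the front and back halves of the string.
"poopuglh" → "pugpoo".

pugpoo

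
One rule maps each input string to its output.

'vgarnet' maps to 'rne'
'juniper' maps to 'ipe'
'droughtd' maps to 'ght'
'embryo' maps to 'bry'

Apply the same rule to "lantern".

ter

What's happening: delete the last character, then keep only the last 3 characters.
"lantern" → "lanter" → "ter".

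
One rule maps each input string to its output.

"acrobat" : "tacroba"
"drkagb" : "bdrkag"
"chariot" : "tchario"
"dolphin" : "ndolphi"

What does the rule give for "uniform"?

What's happening: move the last character to the front.
For "uniform" the result is "munifor".

munifor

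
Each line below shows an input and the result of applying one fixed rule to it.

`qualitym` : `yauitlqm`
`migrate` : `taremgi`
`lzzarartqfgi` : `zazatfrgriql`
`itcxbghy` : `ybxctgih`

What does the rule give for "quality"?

In each case the input is transformed by: sort the characters into reverse alphabetical order, then take characters alternately from the front and the back (1st, last, 2nd, 2nd-last, ...).
"quality" → "yutqlia" → "yauitlq".
(Check on "migrate": → "trmigea" → "taremgi" ✓)

yauitlq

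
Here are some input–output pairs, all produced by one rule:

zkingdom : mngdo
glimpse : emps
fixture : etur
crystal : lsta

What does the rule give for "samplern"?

npler

The transformation: delete the first 3 characters, then move the last character to the front.
So "samplern" becomes "npler".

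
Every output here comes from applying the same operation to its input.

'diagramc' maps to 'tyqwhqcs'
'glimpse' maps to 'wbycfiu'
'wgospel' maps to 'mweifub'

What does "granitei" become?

Each output is the input with this applied: shift every letter 10 places backward in the alphabet (wrapping around).
Doing the same to "granitei": "whqdyjuy".

whqdyjuy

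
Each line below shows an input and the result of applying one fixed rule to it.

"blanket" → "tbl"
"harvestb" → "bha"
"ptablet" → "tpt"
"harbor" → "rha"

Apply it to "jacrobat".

The pattern: move the last character to the front, then keep only the first 3 characters.
For "jacrobat", step one produces "tjacroba"; step two turns that into "tja".

tja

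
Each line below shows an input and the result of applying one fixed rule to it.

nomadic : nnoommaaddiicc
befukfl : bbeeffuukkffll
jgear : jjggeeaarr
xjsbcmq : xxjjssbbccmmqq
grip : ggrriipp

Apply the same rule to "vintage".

Looking at the pairs, the operation is to double every character.
Doing the same to "vintage": "vviinnttaaggee".

vviinnttaaggee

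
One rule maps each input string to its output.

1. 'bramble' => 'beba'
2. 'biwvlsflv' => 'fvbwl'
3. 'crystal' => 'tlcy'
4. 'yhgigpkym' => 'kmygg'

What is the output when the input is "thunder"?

drtu

What's happening: keep every other character starting from the first (positions 1st, 3rd, 5th, ...), then move the last 2 characters to the front (rotate right by 2).
Starting from "thunder": after the first operation, "tudr"; after the second, "drtu".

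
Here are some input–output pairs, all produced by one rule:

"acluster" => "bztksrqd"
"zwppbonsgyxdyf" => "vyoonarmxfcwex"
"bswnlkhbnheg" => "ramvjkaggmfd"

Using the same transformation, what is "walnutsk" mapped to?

Each output is the input with this applied: shift every letter 1 place backward in the alphabet (wrapping around), then swap each adjacent pair of characters (1↔2, 3↔4, ...).
Starting from "walnutsk": after the first operation, "vzkmtsrj"; after the second, "zvmkstjr".

zvmkstjr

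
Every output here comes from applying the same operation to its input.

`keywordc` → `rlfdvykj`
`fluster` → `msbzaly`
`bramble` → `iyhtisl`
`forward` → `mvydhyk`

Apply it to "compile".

The transformation: shift every letter 7 places forward in the alphabet (wrapping around).
"compile" → "jvtwpsl".

jvtwpsl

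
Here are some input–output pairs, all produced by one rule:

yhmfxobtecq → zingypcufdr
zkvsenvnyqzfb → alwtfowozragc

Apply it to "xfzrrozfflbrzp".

Rule — shift every letter 1 place forward in the alphabet (wrapping around).
"xfzrrozfflbrzp" → "ygasspaggmcsaq".

ygasspaggmcsaq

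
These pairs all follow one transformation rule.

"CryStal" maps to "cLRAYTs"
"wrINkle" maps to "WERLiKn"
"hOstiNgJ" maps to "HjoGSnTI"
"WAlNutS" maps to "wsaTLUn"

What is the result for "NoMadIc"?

The rule is to take characters alternately from the front and the back (1st, last, 2nd, 2nd-last, ...), then flip the case of every letter.
Working it through for "NoMadIc": intermediate "NcoIMda", final "nCOimDA".
(Check on "hOstiNgJ": → "hJOgsNti" → "HjoGSnTI" ✓)

nCOimDA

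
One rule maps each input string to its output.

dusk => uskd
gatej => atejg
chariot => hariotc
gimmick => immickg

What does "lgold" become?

goldl

What's happening: move the first character to the end.
So "lgold" becomes "goldl".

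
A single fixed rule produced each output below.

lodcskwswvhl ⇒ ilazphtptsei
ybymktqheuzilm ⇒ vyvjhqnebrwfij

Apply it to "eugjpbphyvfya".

The transformation: shift every letter 3 places backward in the alphabet (wrapping around).
For "eugjpbphyvfya" the result is "brdgmymevscvx".

brdgmymevscvx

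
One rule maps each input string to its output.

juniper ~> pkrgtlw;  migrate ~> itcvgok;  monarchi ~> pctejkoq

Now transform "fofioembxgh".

The pattern: shift every letter 2 places forward in the alphabet (wrapping around), then move the first 2 characters to the end (rotate left by 2).
"fofioembxgh" → "hqhkqgodzij" → "hkqgodzijhq".

hkqgodzijhq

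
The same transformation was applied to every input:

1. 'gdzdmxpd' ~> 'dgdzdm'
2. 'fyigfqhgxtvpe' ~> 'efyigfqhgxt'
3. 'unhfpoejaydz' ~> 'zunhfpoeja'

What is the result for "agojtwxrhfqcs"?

Each output is the input with this applied: move the last 3 characters to the front (rotate right by 3), then delete the first 2 characters.
On "agojtwxrhfqcs": the first step gives "qcsagojtwxrhf", and the second then gives "sagojtwxrhf".
(Check on "fyigfqhgxtvpe": → "vpefyigfqhgxt" → "efyigfqhgxt" ✓)

sagojtwxrhf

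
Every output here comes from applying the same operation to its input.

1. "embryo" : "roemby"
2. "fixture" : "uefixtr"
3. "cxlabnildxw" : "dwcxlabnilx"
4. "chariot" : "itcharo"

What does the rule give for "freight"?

The transformation: move the last 2 characters to the front (rotate right by 2), then swap the first and last characters.
On "freight" that produces "gtfreih".

gtfreih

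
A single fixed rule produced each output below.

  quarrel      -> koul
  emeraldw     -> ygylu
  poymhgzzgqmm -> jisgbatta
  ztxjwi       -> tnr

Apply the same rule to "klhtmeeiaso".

efbngyyc

Looking at the pairs, the operation is to delete the last 3 characters, then shift every letter 6 places backward in the alphabet (wrapping around).
Working it through for "klhtmeeiaso": intermediate "klhtmeei", final "efbngyyc".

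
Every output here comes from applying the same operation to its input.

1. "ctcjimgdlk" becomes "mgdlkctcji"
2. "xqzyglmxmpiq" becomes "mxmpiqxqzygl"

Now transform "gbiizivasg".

ivasggbiiz

The pattern: swap the front and back halves of the string.
For "gbiizivasg" the result is "ivasggbiiz".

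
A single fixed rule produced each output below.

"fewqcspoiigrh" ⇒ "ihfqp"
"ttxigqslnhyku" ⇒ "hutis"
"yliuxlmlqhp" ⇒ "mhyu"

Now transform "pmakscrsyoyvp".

Each output is the input with this applied: keep one character in every 3, starting at position 1 (positions 1st, 4th, 7th, ...), then move the last 2 characters to the front (rotate right by 2).
Starting from "pmakscrsyoyvp": after the first operation, "pkrop"; after the second, "oppkr".

oppkr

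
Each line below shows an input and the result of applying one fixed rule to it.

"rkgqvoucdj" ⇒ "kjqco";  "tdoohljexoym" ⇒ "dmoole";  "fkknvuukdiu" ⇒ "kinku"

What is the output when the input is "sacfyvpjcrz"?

arfjv

Each output is the input with this applied: keep every other character starting from the second (positions 2nd, 4th, 6th, ...), then take characters alternately from the front and the back (1st, last, 2nd, 2nd-last, ...).
Applying both steps to "sacfyvpjcrz": "afvjr", then "arfjv".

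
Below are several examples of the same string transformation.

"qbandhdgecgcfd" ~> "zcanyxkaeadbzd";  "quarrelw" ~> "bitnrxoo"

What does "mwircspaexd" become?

The transformation: move the last 3 characters to the front (rotate right by 3), then shift every letter 3 places backward in the alphabet (wrapping around).
Doing the same to "mwircspaexd": "buajtfozpmx".
(Check on "quarrelw": → "elwquarr" → "bitnrxoo" ✓)

buajtfozpmx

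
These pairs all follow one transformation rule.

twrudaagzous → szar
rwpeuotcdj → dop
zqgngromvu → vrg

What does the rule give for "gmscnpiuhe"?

Each output is the input with this applied: keep one character in every 3, starting at position 3 (positions 3rd, 6th, 9th, ...), then reverse the string.
Working it through for "gmscnpiuhe": intermediate "sph", final "hps".

hps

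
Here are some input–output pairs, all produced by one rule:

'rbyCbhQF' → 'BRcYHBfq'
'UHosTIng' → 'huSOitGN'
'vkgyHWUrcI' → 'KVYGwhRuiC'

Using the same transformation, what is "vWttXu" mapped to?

Looking at the pairs, the operation is to swap each adjacent pair of characters (1↔2, 3↔4, ...), then flip the case of every letter.
Working it through for "vWttXu": intermediate "WvttuX", final "wVTTUx".
(Check on "UHosTIng": → "HUsoITgn" → "huSOitGN" ✓)

wVTTUx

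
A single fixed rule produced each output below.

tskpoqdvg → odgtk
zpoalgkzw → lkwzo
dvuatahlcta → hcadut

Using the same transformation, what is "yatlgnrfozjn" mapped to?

rojytg

In each case the input is transformed by: keep every other character starting from the first (positions 1st, 3rd, 5th, ...), then move the last 3 characters to the front (rotate right by 3).
Applying that to "yatlgnrfozjn" gives "rojytg".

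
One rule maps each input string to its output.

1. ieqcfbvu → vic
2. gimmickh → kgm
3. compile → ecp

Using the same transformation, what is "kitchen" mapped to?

nkc

The pattern: keep one character in every 3, starting at position 1 (positions 1st, 4th, 7th, ...), then move the last character to the front.
Applying both steps to "kitchen": "kcn", then "nkc".
(Check on "compile": → "cpe" → "ecp" ✓)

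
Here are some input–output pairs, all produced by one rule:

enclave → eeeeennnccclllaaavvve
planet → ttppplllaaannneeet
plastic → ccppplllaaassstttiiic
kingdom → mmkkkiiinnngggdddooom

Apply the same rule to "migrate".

Rule — repeat every character 3 times, then move the last 2 characters to the front (rotate right by 2).
Applying both steps to "migrate": "mmmiiigggrrraaattteee", then "eemmmiiigggrrraaattte".

eemmmiiigggrrraaattte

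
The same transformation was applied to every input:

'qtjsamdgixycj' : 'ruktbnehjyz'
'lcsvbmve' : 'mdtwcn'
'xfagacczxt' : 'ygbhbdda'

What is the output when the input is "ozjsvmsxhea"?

In each case the input is transformed by: shift every letter 1 place forward in the alphabet (wrapping around), then delete the last 2 characters.
Working it through for "ozjsvmsxhea": intermediate "paktwntyifb", final "paktwntyi".

paktwntyi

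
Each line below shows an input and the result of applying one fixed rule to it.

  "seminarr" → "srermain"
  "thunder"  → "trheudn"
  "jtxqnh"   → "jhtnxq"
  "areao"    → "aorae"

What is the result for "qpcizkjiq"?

Each output is the input with this applied: take characters alternately from the front and the back (1st, last, 2nd, 2nd-last, ...).
For "qpcizkjiq" the result is "qqpicjikz".

qqpicjikz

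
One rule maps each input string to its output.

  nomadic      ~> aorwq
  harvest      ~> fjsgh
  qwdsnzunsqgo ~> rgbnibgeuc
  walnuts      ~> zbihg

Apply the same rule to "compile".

adwzs

Each output is the input with this applied: shift every letter 12 places backward in the alphabet (wrapping around), then delete the first 2 characters.
On "compile": the first step gives "qcadwzs", and the second then gives "adwzs".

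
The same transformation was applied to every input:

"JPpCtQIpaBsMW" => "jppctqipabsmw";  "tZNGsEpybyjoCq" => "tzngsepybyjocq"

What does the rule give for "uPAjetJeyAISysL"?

Each output is the input with this applied: convert every letter to lowercase.
"uPAjetJeyAISysL" → "upajetjeyaisysl".

upajetjeyaisysl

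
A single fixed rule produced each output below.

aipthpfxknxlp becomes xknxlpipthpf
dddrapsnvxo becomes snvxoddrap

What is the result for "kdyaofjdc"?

Each output is the input with this applied: delete the first character, then swap the front and back halves of the string.
Applying that to "kdyaofjdc" gives "fjdcdyao".

fjdcdyao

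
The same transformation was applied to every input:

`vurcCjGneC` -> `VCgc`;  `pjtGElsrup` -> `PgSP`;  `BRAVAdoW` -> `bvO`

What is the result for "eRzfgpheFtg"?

EFHT

In each case the input is transformed by: flip the case of every letter, then keep one character in every 3, starting at position 1 (positions 1st, 4th, 7th, ...).
"eRzfgpheFtg" → "ErZFGPHEfTG" → "EFHT".
(Check on "vurcCjGneC": → "VURCcJgNEc" → "VCgc" ✓)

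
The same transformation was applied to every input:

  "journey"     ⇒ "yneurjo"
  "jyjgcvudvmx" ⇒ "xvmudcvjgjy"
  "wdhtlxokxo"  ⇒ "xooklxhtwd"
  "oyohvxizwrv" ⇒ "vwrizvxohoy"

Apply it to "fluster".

rteusfl

Looking at the pairs, the operation is to swap each adjacent pair of characters (1↔2, 3↔4, ...), then reverse the string.
On "fluster": the first step gives "lfsuetr", and the second then gives "rteusfl".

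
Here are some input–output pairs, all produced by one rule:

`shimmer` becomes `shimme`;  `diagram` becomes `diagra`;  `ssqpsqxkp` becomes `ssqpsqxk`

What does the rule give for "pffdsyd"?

pffdsy

In each case the input is transformed by: delete the last character.
Applying that to "pffdsyd" gives "pffdsy".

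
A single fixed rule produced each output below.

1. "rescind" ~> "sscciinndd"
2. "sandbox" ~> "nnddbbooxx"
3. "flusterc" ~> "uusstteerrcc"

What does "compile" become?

In each case the input is transformed by: delete the first 2 characters, then double every character.
For "compile", step one produces "mpile"; step two turns that into "mmppiillee".

mmppiillee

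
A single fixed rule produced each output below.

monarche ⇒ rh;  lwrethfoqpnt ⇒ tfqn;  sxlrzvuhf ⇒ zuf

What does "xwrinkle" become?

The rule is to delete the first 3 characters, then keep every other character starting from the second (positions 2nd, 4th, 6th, ...).
On "xwrinkle": the first step gives "inkle", and the second then gives "nl".

nl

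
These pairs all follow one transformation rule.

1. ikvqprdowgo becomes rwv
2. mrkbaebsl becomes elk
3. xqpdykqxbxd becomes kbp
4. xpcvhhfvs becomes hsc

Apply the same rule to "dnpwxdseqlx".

dqp

What's happening: keep one character in every 3, starting at position 3 (positions 3rd, 6th, 9th, ...), then move the first character to the end.
On "dnpwxdseqlx": the first step gives "pdq", and the second then gives "dqp".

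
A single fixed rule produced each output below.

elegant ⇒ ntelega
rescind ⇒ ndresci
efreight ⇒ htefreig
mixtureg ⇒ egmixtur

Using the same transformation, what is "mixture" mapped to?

remixtu

Looking at the pairs, the operation is to move the last 2 characters to the front (rotate right by 2).
Applying that to "mixture" gives "remixtu".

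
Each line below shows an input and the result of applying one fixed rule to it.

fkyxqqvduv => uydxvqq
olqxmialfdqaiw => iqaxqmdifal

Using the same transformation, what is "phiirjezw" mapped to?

The transformation: take characters alternately from the front and the back (1st, last, 2nd, 2nd-last, ...), then delete the first 3 characters.
Starting from "phiirjezw": after the first operation, "pwhzieijr"; after the second, "zieijr".

zieijr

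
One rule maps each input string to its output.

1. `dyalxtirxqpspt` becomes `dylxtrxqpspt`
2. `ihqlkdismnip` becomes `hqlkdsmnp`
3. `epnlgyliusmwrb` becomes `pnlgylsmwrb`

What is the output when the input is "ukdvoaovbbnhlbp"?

kdvvbbnhlbp

The rule is to remove every vowel.
Applying that to "ukdvoaovbbnhlbp" gives "kdvvbbnhlbp".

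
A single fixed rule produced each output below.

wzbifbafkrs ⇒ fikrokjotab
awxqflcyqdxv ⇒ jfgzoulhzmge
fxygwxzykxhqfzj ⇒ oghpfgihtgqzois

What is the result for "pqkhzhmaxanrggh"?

yztqiqvjgjwappq

The transformation: shift every letter 9 places forward in the alphabet (wrapping around).
On "pqkhzhmaxanrggh" that produces "yztqiqvjgjwappq".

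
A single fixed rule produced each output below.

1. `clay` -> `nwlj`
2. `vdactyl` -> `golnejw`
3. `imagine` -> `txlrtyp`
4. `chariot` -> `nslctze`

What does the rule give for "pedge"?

What's happening: shift every letter 11 places forward in the alphabet (wrapping around).
So "pedge" becomes "aporp".

aporp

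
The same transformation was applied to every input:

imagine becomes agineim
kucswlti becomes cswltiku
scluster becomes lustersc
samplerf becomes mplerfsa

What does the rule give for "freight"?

eightfr

Each output is the input with this applied: move the first 2 characters to the end (rotate left by 2).
So "freight" becomes "eightfr".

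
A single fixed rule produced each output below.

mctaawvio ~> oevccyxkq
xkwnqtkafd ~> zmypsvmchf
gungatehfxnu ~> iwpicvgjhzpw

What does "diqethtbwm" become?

Each output is the input with this applied: shift every letter 2 places forward in the alphabet (wrapping around).
"diqethtbwm" → "fksgvjvdyo".

fksgvjvdyo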